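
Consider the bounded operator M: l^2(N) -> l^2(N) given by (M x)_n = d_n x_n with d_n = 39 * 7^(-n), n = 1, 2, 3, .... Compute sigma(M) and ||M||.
sigma(M) = {39 * 7^(-n) : n ≥ 1} ∪ {0}; ||M|| = 39/7

A bounded diagonal operator on l^2 with diagonal entries d_n has spectrum equal to the closure of {d_n : n ≥ 1}: every d_n is an eigenvalue (with eigenvector e_n), so {d_n} ⊂ sigma(M); the spectrum is closed, so its closure is too; and for lambda not in the closure, (M - lambda I) has bounded inverse (the diagonal entries 1/(d_n - lambda) are bounded). For our sequence d_n = 39 * 7^(-n), n = 1, 2, 3, ...:
  - {d_n} = {39 * 7^(-n) : n ≥ 1}; the only limit point is 0
  - closure = {39 * 7^(-n) : n ≥ 1} ∪ {0}
For the norm: a diagonal operator has ||M|| = sup_n |d_n|. Here d_n = 39 * 7^(-n) is positive and decreasing, so sup_n |d_n| = d_1 = 39/7. So ||M|| = 39/7.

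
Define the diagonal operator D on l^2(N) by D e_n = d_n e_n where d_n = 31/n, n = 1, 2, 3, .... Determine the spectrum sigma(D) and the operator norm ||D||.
sigma(D) = {31/n : n ≥ 1} ∪ {0}; ||D|| = 31

A bounded diagonal operator on l^2 with diagonal entries d_n has spectrum equal to the closure of {d_n : n ≥ 1}: every d_n is an eigenvalue (with eigenvector e_n), so {d_n} ⊂ sigma(D); the spectrum is closed, so its closure is too; and for lambda not in the closure, (D - lambda I) has bounded inverse (the diagonal entries 1/(d_n - lambda) are bounded). For our sequence d_n = 31/n, n = 1, 2, 3, ...:
  - {d_n} = {31/n : n ≥ 1}; the only limit point is 0
  - closure = {31/n : n ≥ 1} ∪ {0}
For the norm: a diagonal operator has ||D|| = sup_n |d_n|. Here d_n = 31/n is positive and decreasing, so sup_n |d_n| = d_1 = 31. So ||D|| = 31.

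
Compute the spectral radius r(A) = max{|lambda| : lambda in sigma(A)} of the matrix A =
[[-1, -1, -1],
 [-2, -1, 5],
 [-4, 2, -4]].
r(A) = 6

The eigenvalues of A are the roots of its characteristic polynomial. With M = A (coefficients from the trace, the sum of principal 2x2 minors, and det A):
  p(λ) = det(λ I - M) = λ^3 + 6λ^2 - 7λ - 42.
By the rational root theorem any rational root is an integer divisor of 42. Testing λ = -6: p(-6) = -216 + 216 + 42 - 42 = 0, so λ = -6 is a root. Dividing out (λ + 6) leaves p(λ) = (λ + 6)(λ^2 - 7). For λ^2 - 7 the discriminant is 28. It is nonnegative but not a perfect square, so the roots are real and irrational: λ = ± sqrt(28)/2 ≈ 2.6458, -2.6458.
Thus the eigenvalues (to 4 decimals) are 2.6458 (modulus 2.6458); -2.6458 (modulus 2.6458); -6 (modulus 6). The spectral radius is the largest modulus: r(A) = 6. (Cross-check: r(A) ≤ ||A||_2 ≈ 6.9353; equality holds whenever A is normal, though it can also hold for some non-normal A.)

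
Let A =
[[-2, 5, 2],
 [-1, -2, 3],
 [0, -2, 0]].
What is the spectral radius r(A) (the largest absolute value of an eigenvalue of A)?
r(A) ≈ 3.5923

The eigenvalues of A are the roots of its characteristic polynomial. With M = A (coefficients from the trace, the sum of principal 2x2 minors, and det A):
  p(λ) = det(λ I - M) = λ^3 + 4λ^2 + 15λ + 8.
No integer candidate from the rational root theorem (±divisors of 8) is a root, so the roots are irrational. The cubic discriminant is Δ = -5036 < 0, so there is one real root and a complex-conjugate pair. p(-1) = -4 and p(0) = 8 have opposite signs, so a root lies in (-1, 0); Newton's method refines it to λ ≈ -0.6199. Dividing out (λ - (-0.6199)) leaves approximately λ^2 + 3.3801λ + 12.9046. For λ^2 + 3.3801λ + 12.9046 the discriminant is -40.1935. It is negative, so the remaining roots are the complex-conjugate pair λ ≈ -1.69 ± 3.1699i. Their product equals the constant term, so |λ|^2 ≈ 12.9046 and |λ| ≈ 3.5923.
Thus the eigenvalues (to 4 decimals) are -0.6199 (modulus 0.6199); -1.69 ± 3.1699i (modulus 3.5923). The spectral radius is the largest modulus: r(A) ≈ 3.5923. (Cross-check: r(A) ≤ ||A||_2 ≈ 6.0453; equality holds whenever A is normal, though it can also hold for some non-normal A.)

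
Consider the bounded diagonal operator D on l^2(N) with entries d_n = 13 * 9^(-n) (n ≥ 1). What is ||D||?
||D|| = 13/9 (attained at n = 1)

For D diagonal, ||D|| = sup_n |d_n|. The sequence d_n = 13 * 9^(-n) is positive and strictly decreasing (ratio 9^(-1) < 1), so the supremum is d_1 = 13/9. Hence ||D|| = 13/9.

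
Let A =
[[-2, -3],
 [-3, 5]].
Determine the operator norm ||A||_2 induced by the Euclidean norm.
||A||_2 = sqrt((47 + sqrt(765))/2) ≈ 6.1098 (= sqrt(largest eigenvalue of A^T A))

||A||_2 = sigma_max(A) = sqrt(lambda_max(A^T A)). Form the symmetric matrix M = A^T A =
[[13, -9],
 [-9, 34]].
Its characteristic polynomial (trace, determinant of M give the coefficients) is
  p(λ) = det(λ I - M) = λ^2 - 47λ + 361.
For λ^2 - 47λ + 361 the discriminant is 765. It is nonnegative but not a perfect square, so the roots are real and irrational: λ = (47 ± sqrt(765))/2 ≈ 37.3293, 9.6707.
So the eigenvalues of A^T A are ≈ 9.6707, 37.3293 (all ≥ 0, as they must be for A^T A). The largest is λ_max = (47 + sqrt(765))/2 ≈ 37.3293, hence ||A||_2 = sqrt(λ_max) = sqrt((47 + sqrt(765))/2) ≈ 6.1098.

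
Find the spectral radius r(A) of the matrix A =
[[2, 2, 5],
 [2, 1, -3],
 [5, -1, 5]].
r(A) ≈ 8.6516

The eigenvalues of A are the roots of its characteristic polynomial. With M = A (coefficients from the trace, the sum of principal 2x2 minors, and det A):
  p(λ) = det(λ I - M) = λ^3 - 8λ^2 - 15λ + 81.
No integer candidate from the rational root theorem (±divisors of 81) is a root, so the roots are irrational. The cubic discriminant is Δ = 191601 > 0, so there are three distinct real roots. p(-4) = -51 and p(-3) = 27 have opposite signs, so a root lies in (-4, -3); Newton's method refines it to λ ≈ -3.4029. p(2) = 27 and p(3) = -9 have opposite signs, so a root lies in (2, 3); Newton's method refines it to λ ≈ 2.7513. p(8) = -39 and p(9) = 27 have opposite signs, so a root lies in (8, 9); Newton's method refines it to λ ≈ 8.6516. Check (Vieta): the three roots sum to 8, matching tr M = 8.
Thus the eigenvalues (to 4 decimals) are -3.4029 (modulus 3.4029); 2.7513 (modulus 2.7513); 8.6516 (modulus 8.6516). The spectral radius is the largest modulus: r(A) ≈ 8.6516. (Cross-check: r(A) ≤ ||A||_2 ≈ 8.8232; equality holds whenever A is normal, though it can also hold for some non-normal A.)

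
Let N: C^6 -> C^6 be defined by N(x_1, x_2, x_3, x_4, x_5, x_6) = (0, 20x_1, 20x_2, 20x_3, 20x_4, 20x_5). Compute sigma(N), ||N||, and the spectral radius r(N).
sigma(N) = {0}; ||N|| = 20; r(N) = 0. (N is nilpotent with N^6 = 0.)

On C^6, N is a strictly lower-triangular matrix with 20 on the subdiagonal and zeros elsewhere, so its characteristic polynomial is lambda^6 and every eigenvalue is 0: sigma(N) = {0}. For the operator norm, N e_i = 20e_{i+1} for i = 1, ..., 5 and N e_6 = 0, so the singular values of N are 20 (with multiplicity 5) and 0; hence ||N|| = 20. The spectral radius r(N) = max|lambda| = 0. Note ||N|| > r(N) — characteristic of non-normal nilpotent operators. Indeed N^6 = 0.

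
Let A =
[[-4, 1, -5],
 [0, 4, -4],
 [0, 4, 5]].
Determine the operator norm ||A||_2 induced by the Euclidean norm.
||A||_2 ≈ 8.5524 (= sqrt(largest eigenvalue of A^T A))

||A||_2 = sigma_max(A) = sqrt(lambda_max(A^T A)). Form the symmetric matrix M = A^T A =
[[16, -4, 20],
 [-4, 33, -1],
 [20, -1, 66]].
Its characteristic polynomial (trace, sum of principal 2x2 minors, determinant of M give the coefficients) is
  p(λ) = det(λ I - M) = λ^3 - 115λ^2 + 3345λ - 20736.
No integer candidate from the rational root theorem (±divisors of 20736) is a root, so the roots are irrational. The cubic discriminant is Δ = 4087913733 > 0, so there are three distinct real roots. p(8) = -824 and p(9) = 783 have opposite signs, so a root lies in (8, 9); Newton's method refines it to λ ≈ 8.4988. p(33) = 351 and p(34) = -642 have opposite signs, so a root lies in (33, 34); Newton's method refines it to λ ≈ 33.3569. p(73) = -369 and p(74) = 2278 have opposite signs, so a root lies in (73, 74); Newton's method refines it to λ ≈ 73.1443. Check (Vieta): the three roots sum to 115, matching tr M = 115.
So the eigenvalues of A^T A are ≈ 8.4988, 33.3569, 73.1443 (all ≥ 0, as they must be for A^T A). The largest is λ_max ≈ 73.1443, hence ||A||_2 = sqrt(λ_max) ≈ 8.5524.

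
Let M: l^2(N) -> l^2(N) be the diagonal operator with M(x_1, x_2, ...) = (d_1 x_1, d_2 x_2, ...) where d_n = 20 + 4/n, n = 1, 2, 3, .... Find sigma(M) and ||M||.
sigma(M) = {20 + 4/n : n ≥ 1} ∪ {20}; ||M|| = 24

A bounded diagonal operator on l^2 with diagonal entries d_n has spectrum equal to the closure of {d_n : n ≥ 1}: every d_n is an eigenvalue (with eigenvector e_n), so {d_n} ⊂ sigma(M); the spectrum is closed, so its closure is too; and for lambda not in the closure, (M - lambda I) has bounded inverse (the diagonal entries 1/(d_n - lambda) are bounded). For our sequence d_n = 20 + 4/n, n = 1, 2, 3, ...:
  - {d_n} = {20 + 4/n : n ≥ 1}; the only limit point is 20
  - closure = {20 + 4/n : n ≥ 1} ∪ {20}
For the norm: a diagonal operator has ||M|| = sup_n |d_n|. Here d_n = 20 + 4/n is positive and decreasing, so sup_n |d_n| = d_1 = 20 + 4 = 24. So ||M|| = 24.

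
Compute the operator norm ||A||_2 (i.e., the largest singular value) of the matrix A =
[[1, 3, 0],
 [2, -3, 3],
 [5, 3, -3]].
||A||_2 ≈ 7.1771 (= sqrt(largest eigenvalue of A^T A))

||A||_2 = sigma_max(A) = sqrt(lambda_max(A^T A)). Form the symmetric matrix M = A^T A =
[[30, 12, -9],
 [12, 27, -18],
 [-9, -18, 18]].
Its characteristic polynomial (trace, sum of principal 2x2 minors, determinant of M give the coefficients) is
  p(λ) = det(λ I - M) = λ^3 - 75λ^2 + 1287λ - 3969.
No integer candidate from the rational root theorem (±divisors of 3969) is a root, so the roots are irrational. The cubic discriminant is Δ = 563009616 > 0, so there are three distinct real roots. p(3) = -756 and p(4) = 43 have opposite signs, so a root lies in (3, 4); Newton's method refines it to λ ≈ 3.9418. p(19) = 268 and p(20) = -229 have opposite signs, so a root lies in (19, 20); Newton's method refines it to λ ≈ 19.5474. p(51) = -756 and p(52) = 763 have opposite signs, so a root lies in (51, 52); Newton's method refines it to λ ≈ 51.5108. Check (Vieta): the three roots sum to 75, matching tr M = 75.
So the eigenvalues of A^T A are ≈ 3.9418, 19.5474, 51.5108 (all ≥ 0, as they must be for A^T A). The largest is λ_max ≈ 51.5108, hence ||A||_2 = sqrt(λ_max) ≈ 7.1771.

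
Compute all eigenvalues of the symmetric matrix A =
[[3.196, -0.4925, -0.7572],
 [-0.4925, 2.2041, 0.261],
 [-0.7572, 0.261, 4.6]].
sigma(A) ≈ {2, 3, 5}

A is real symmetric, so its spectrum consists of real eigenvalues. Expanding the characteristic polynomial of the displayed matrix gives
  det(λ I - A) = p(λ) = λ^3 + (-10)λ^2 + (31)λ + (-30.0013).
Solving p(λ) = 0 yields eigenvalues ≈ 2, 3, 5. (A is shown rounded to 4 decimals, so these recover the underlying integer eigenvalues to within that precision.)
Verification: the trace of A = 10 equals the sum of eigenvalues 10, and det(A) ≈ 30.0013 matches the eigenvalue product 30.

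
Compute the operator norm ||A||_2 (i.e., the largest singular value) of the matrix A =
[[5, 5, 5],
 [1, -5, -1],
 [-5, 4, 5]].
||A||_2 ≈ 10.4435 (= sqrt(largest eigenvalue of A^T A))

||A||_2 = sigma_max(A) = sqrt(lambda_max(A^T A)). Form the symmetric matrix M = A^T A =
[[51, 0, -1],
 [0, 66, 50],
 [-1, 50, 51]].
Its characteristic polynomial (trace, sum of principal 2x2 minors, determinant of M give the coefficients) is
  p(λ) = det(λ I - M) = λ^3 - 168λ^2 + 6832λ - 44100.
No integer candidate from the rational root theorem (±divisors of 44100) is a root, so the roots are irrational. The cubic discriminant is Δ = 63992730704 > 0, so there are three distinct real roots. p(7) = -4165 and p(8) = 316 have opposite signs, so a root lies in (7, 8); Newton's method refines it to λ ≈ 7.9273. p(51) = 15 and p(52) = -2500 have opposite signs, so a root lies in (51, 52); Newton's method refines it to λ ≈ 51.006. p(109) = -391 and p(110) = 5620 have opposite signs, so a root lies in (109, 110); Newton's method refines it to λ ≈ 109.0667. Check (Vieta): the three roots sum to 168, matching tr M = 168.
So the eigenvalues of A^T A are ≈ 7.9273, 51.006, 109.0667 (all ≥ 0, as they must be for A^T A). The largest is λ_max ≈ 109.0667, hence ||A||_2 = sqrt(λ_max) ≈ 10.4435.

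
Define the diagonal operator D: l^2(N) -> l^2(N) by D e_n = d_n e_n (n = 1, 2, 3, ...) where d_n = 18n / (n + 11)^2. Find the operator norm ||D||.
||D|| = 9/22 (attained at n = 11)

For D diagonal, ||D|| = sup_n |d_n|. Treat f(x) = 18x / (x + 11)^2 for real x > 0. By the quotient rule, f'(x) = 18(11 - x)/(x + 11)^3, which is positive for x < 11 and negative for x > 11. So f has a unique maximum at x = 11, and since 11 is a positive integer, the supremum over n ≥ 1 is attained at n = 11: d_11 = 18·11/(11 + 11)^2 = 18·11/484 = 9/22. Hence ||D|| = 9/22.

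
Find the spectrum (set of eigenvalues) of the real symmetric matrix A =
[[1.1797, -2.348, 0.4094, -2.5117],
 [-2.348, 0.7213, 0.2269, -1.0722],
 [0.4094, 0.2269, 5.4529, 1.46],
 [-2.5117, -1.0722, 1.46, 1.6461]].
sigma(A) ≈ {-3, 2, 4, 6}

A is real symmetric, so its spectrum consists of real eigenvalues. Expanding the characteristic polynomial of the displayed matrix gives
  det(λ I - A) = p(λ) = λ^4 + (-9)λ^3 + (8)λ^2 + (84)λ + (-144).
Solving p(λ) = 0 yields eigenvalues ≈ -3, 2, 4, 6. (A is shown rounded to 4 decimals, so these recover the underlying integer eigenvalues to within that precision.)
Verification: the trace of A = 9 equals the sum of eigenvalues 9, and det(A) ≈ -143.9991 matches the eigenvalue product -144.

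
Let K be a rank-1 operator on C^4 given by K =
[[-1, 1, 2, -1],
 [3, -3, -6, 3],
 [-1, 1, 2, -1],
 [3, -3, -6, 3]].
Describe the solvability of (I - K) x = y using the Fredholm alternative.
(I - K) is singular (det(I - K) = 0, i.e. 1 ∈ sigma(K)). (I - K) x = y is solvable iff y ⊥ ker((I - K)^*) = span{(-1, 1, 2, -1)}, i.e. iff -y_1 + y_2 + 2y_3 - y_4 = 0. When solvable, the solutions are x = y + c·(1, -3, 1, -3), c arbitrary (ker(I - K) = span{(1, -3, 1, -3)}, dimension 1).

K has rank 1, so it is an outer product K = u v^T: every row of K is a multiple of one row vector. Reading off the entries, u = (1, -3, 1, -3) and v = (-1, 1, 2, -1) (row i of K equals u_i·v^T). A rank-one matrix u v^T satisfies K u = u (v·u) and kills the (3)-dimensional subspace v^⊥, so its characteristic polynomial is lambda^3 (lambda - v·u) with v·u = tr K = 1. Hence the eigenvalues of I - K are 1 (multiplicity 3) and 1 - (1) = 0, so det(I - K) = 0. (Direct check: I - K =
[[2, -1, -2, 1],
 [-3, 4, 6, -3],
 [1, -1, -1, 1],
 [-3, 3, 6, -2]]
has determinant 0.) So 1 is an eigenvalue of K and (I - K) is not invertible. The finite-dimensional Fredholm alternative says: either (I - K) is invertible, or ker(I - K) ≠ {0} and then range(I - K) = ker((I - K)^*)^⊥, with dim ker(I - K) = dim ker((I - K)^*). We are in the second case, so we need both kernels. Kernel of I - K: (I - K) u = u - u (v·u) = u - u = 0, so ker(I - K) = span{u} = span{(1, -3, 1, -3)} (it is exactly 1-dimensional because rank(I - K) = 3). Kernel of the adjoint: K is real, so (I - K)^* = I - K^T = I - v u^T, and (I - v u^T) v = v - v (u·v) = 0; hence ker((I - K)^*) = span{v} = span{(-1, 1, 2, -1)}. Therefore (I - K) x = y is solvable iff <y, v> = 0, i.e. iff -y_1 + y_2 + 2y_3 - y_4 = 0. When this holds, K y = u (v·y) = 0, so (I - K) y = y and x = y is a particular solution; the full solution set is the line x = y + c·u = y + c·(1, -3, 1, -3), c ∈ C.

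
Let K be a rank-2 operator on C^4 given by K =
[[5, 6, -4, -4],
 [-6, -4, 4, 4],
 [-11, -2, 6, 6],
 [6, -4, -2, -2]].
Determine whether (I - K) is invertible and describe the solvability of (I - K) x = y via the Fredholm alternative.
(I - K) is invertible (det(I - K) = 20 ≠ 0), so for every y in C^4 the equation (I - K) x = y has a unique solution.

K has rank 2 and factors as K = U V^T = u1 v1^T + u2 v2^T with u1 = (-2, 2, 3, -1), v1 = (-3, -2, 2, 2), u2 = (-1, 0, -2, 3), v2 = (1, -2, 0, 0) (multiplying out reproduces the displayed K). The nonzero eigenvalues of U V^T coincide with those of the 2 x 2 matrix G = V^T U = [[v1·u1, v1·u2], [v2·u1, v2·u2]] = [[6, 5], [-6, -1]], and by the Sylvester determinant identity det(I_4 - U V^T) = det(I_2 - V^T U) = det([[-5, -5], [6, 2]]) = (-5)(2) - (-5)(6) = 20. (Direct check: I - K =
[[-4, -6, 4, 4],
 [6, 5, -4, -4],
 [11, 2, -5, -6],
 [-6, 4, 2, 3]]
has determinant 20.) The finite-dimensional Fredholm alternative says: either (I - K) is invertible, or ker(I - K) ≠ {0} and then range(I - K) = ker((I - K)^*)^⊥, with dim ker(I - K) = dim ker((I - K)^*). Since det(I - K) ≠ 0, 1 is not an eigenvalue of K and ker(I - K) = {0}, so we are in the first case: for every y there is a unique x = (I - K)^(-1) y. (Explicitly, by the Woodbury identity, (I - U V^T)^(-1) = I + U (I_2 - G)^(-1) V^T.)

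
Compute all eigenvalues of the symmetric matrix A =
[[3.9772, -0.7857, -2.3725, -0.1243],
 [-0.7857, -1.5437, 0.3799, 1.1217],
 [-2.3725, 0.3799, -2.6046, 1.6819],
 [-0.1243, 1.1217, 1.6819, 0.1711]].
sigma(A) ≈ {-4, -2, 1, 5}

A is real symmetric, so its spectrum consists of real eigenvalues. Expanding the characteristic polynomial of the displayed matrix gives
  det(λ I - A) = p(λ) = λ^4 + (0)λ^3 + (-23)λ^2 + (-18)λ + (40.0015).
Solving p(λ) = 0 yields eigenvalues ≈ -4, -2, 1, 5. (A is shown rounded to 4 decimals, so these recover the underlying integer eigenvalues to within that precision.)
Verification: the trace of A = 0 equals the sum of eigenvalues 0, and det(A) ≈ 40.0015 matches the eigenvalue product 40.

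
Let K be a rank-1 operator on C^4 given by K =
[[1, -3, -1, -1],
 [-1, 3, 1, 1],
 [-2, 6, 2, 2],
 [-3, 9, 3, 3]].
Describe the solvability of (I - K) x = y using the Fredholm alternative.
(I - K) is invertible (det(I - K) = -8 ≠ 0), so for every y in C^4 the equation (I - K) x = y has a unique solution.

K has rank 1, so it is an outer product K = u v^T: every row of K is a multiple of one row vector. Reading off the entries, u = (-1, 1, 2, 3) and v = (-1, 3, 1, 1) (row i of K equals u_i·v^T). A rank-one matrix u v^T satisfies K u = u (v·u) and kills the (3)-dimensional subspace v^⊥, so its characteristic polynomial is lambda^3 (lambda - v·u) with v·u = tr K = 9. Hence the eigenvalues of I - K are 1 (multiplicity 3) and 1 - (9) = -8, so det(I - K) = -8. (Direct check: I - K =
[[0, 3, 1, 1],
 [1, -2, -1, -1],
 [2, -6, -1, -2],
 [3, -9, -3, -2]]
has determinant -8.) The finite-dimensional Fredholm alternative says: either (I - K) is invertible, or ker(I - K) ≠ {0} and then range(I - K) = ker((I - K)^*)^⊥, with dim ker(I - K) = dim ker((I - K)^*). Since det(I - K) ≠ 0, 1 is not an eigenvalue of K and ker(I - K) = {0}, so we are in the first case: for every y there is a unique x = (I - K)^(-1) y. Explicitly, by the Sherman–Morrison formula, (I - u v^T)^(-1) = I + u v^T/(1 - v·u), i.e. (I - K)^(-1) = I + K/(-8).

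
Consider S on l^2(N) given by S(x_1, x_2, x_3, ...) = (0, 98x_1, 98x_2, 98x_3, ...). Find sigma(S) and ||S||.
sigma(S) = closed disk {z in C : |z| ≤ 98}; ||S|| = 98

Note S = 98·U where U is the unit right shift (U x)_k = x_{k-1} (with x_0 := 0); so ||S|| = 98||U|| and sigma(S) = 98·sigma(U). ||S x||^2 = sum_{k≥1} |98x_k|^2 = 9604||x||^2, so ||S|| = 98 and sigma(S) ⊂ {|z| ≤ 98}. For any |lambda| < 98, the equation (S - lambda I) x = 0 forces x_1 = 0, then 98x_k = lambda x_{k+1} ⇒ x = 0, so S has no eigenvalues. But (S - lambda I) is not surjective for |lambda| < 98: solving (S - lambda I) x = e_1 would require x_n proportional to (lambda/98)^(-n), which is not in l^2. So every |lambda| < 98 lies in the residual spectrum. The boundary |lambda| = 98 is in the approximate point spectrum (the spectrum is closed). Hence sigma(S) is the closed disk of radius 98.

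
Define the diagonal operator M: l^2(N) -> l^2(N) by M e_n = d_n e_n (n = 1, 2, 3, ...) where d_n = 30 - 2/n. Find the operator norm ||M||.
||M|| = 30

For a diagonal operator on l^2 with entries d_n, ||M|| = sup_n |d_n|. Here d_1 = 28, d_2 = 29, ..., and d_n = 30 - 2/n increases monotonically toward 30. All terms lie in [28, 30), so |d_n| = d_n and the supremum is the limit 30, which is not attained by any individual d_n. Hence ||M|| = 30.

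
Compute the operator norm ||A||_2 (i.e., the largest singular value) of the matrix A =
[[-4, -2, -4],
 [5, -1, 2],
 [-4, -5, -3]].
||A||_2 ≈ 9.8808 (= sqrt(largest eigenvalue of A^T A))

||A||_2 = sigma_max(A) = sqrt(lambda_max(A^T A)). Form the symmetric matrix M = A^T A =
[[57, 23, 38],
 [23, 30, 21],
 [38, 21, 29]].
Its characteristic polynomial (trace, sum of principal 2x2 minors, determinant of M give the coefficients) is
  p(λ) = det(λ I - M) = λ^3 - 116λ^2 + 1819λ - 2500.
No integer candidate from the rational root theorem (±divisors of 2500) is a root, so the roots are irrational. The cubic discriminant is Δ = 14165612980 > 0, so there are three distinct real roots. p(1) = -796 and p(2) = 682 have opposite signs, so a root lies in (1, 2); Newton's method refines it to λ ≈ 1.5197. p(16) = 1004 and p(17) = -188 have opposite signs, so a root lies in (16, 17); Newton's method refines it to λ ≈ 16.8494. p(97) = -4828 and p(98) = 2890 have opposite signs, so a root lies in (97, 98); Newton's method refines it to λ ≈ 97.6309. Check (Vieta): the three roots sum to 116, matching tr M = 116.
So the eigenvalues of A^T A are ≈ 1.5197, 16.8494, 97.6309 (all ≥ 0, as they must be for A^T A). The largest is λ_max ≈ 97.6309, hence ||A||_2 = sqrt(λ_max) ≈ 9.8808.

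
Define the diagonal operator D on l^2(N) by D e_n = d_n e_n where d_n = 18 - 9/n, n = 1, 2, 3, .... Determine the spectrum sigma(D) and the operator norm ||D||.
sigma(D) = {18 - 9/n : n ≥ 1} ∪ {18}; ||D|| = 18

A bounded diagonal operator on l^2 with diagonal entries d_n has spectrum equal to the closure of {d_n : n ≥ 1}: every d_n is an eigenvalue (with eigenvector e_n), so {d_n} ⊂ sigma(D); the spectrum is closed, so its closure is too; and for lambda not in the closure, (D - lambda I) has bounded inverse (the diagonal entries 1/(d_n - lambda) are bounded). For our sequence d_n = 18 - 9/n, n = 1, 2, 3, ...:
  - {d_n} = {18 - 9/n : n ≥ 1}; the only limit point is 18
  - closure = {18 - 9/n : n ≥ 1} ∪ {18}
For the norm: a diagonal operator has ||D|| = sup_n |d_n|. Here d_n = 18 - 9/n increases monotonically from d_1 = 9 toward 18, with all terms in [9, 18); so sup_n |d_n| = 18 (the supremum is the limit, not attained). So ||D|| = 18.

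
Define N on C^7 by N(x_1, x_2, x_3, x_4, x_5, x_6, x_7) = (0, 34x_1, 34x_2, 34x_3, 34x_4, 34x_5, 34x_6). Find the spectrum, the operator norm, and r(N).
sigma(N) = {0}; ||N|| = 34; r(N) = 0. (N is nilpotent with N^7 = 0.)

On C^7, N is a strictly lower-triangular matrix with 34 on the subdiagonal and zeros elsewhere, so its characteristic polynomial is lambda^7 and every eigenvalue is 0: sigma(N) = {0}. For the operator norm, N e_i = 34e_{i+1} for i = 1, ..., 6 and N e_7 = 0, so the singular values of N are 34 (with multiplicity 6) and 0; hence ||N|| = 34. The spectral radius r(N) = max|lambda| = 0. Note ||N|| > r(N) — characteristic of non-normal nilpotent operators. Indeed N^7 = 0.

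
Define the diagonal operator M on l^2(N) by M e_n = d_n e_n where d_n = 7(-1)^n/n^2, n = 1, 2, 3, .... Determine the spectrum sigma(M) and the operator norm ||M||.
sigma(M) = {7(-1)^n/n^2 : n ≥ 1} ∪ {0}; ||M|| = 7

A bounded diagonal operator on l^2 with diagonal entries d_n has spectrum equal to the closure of {d_n : n ≥ 1}: every d_n is an eigenvalue (with eigenvector e_n), so {d_n} ⊂ sigma(M); the spectrum is closed, so its closure is too; and for lambda not in the closure, (M - lambda I) has bounded inverse (the diagonal entries 1/(d_n - lambda) are bounded). For our sequence d_n = 7(-1)^n/n^2, n = 1, 2, 3, ...:
  - {d_n} = {7(-1)^n/n^2 : n ≥ 1}; the only limit point is 0
  - closure = {7(-1)^n/n^2 : n ≥ 1} ∪ {0}
For the norm: a diagonal operator has ||M|| = sup_n |d_n|. Here |d_n| = 7/n^2 is decreasing, so sup_n |d_n| = |d_1| = 7. So ||M|| = 7.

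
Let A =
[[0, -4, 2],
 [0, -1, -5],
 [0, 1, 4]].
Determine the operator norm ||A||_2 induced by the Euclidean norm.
||A||_2 = sqrt((63 + sqrt(733))/2) ≈ 6.711 (= sqrt(largest eigenvalue of A^T A))

||A||_2 = sigma_max(A) = sqrt(lambda_max(A^T A)). Form the symmetric matrix M = A^T A =
[[0, 0, 0],
 [0, 18, 1],
 [0, 1, 45]].
Its characteristic polynomial (trace, sum of principal 2x2 minors, determinant of M give the coefficients) is
  p(λ) = det(λ I - M) = λ^3 - 63λ^2 + 809λ.
The constant term is 0, so λ = 0 is a root. Dividing out λ leaves p(λ) = λ(λ^2 - 63λ + 809). For λ^2 - 63λ + 809 the discriminant is 733. It is nonnegative but not a perfect square, so the roots are real and irrational: λ = (63 ± sqrt(733))/2 ≈ 45.037, 17.963.
So the eigenvalues of A^T A are ≈ 0, 17.963, 45.037 (all ≥ 0, as they must be for A^T A). The largest is λ_max = (63 + sqrt(733))/2 ≈ 45.037, hence ||A||_2 = sqrt(λ_max) = sqrt((63 + sqrt(733))/2) ≈ 6.711.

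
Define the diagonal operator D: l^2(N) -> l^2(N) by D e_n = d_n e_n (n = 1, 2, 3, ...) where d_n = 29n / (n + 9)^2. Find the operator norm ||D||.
||D|| = 29/36 (attained at n = 9)

For D diagonal, ||D|| = sup_n |d_n|. Treat f(x) = 29x / (x + 9)^2 for real x > 0. By the quotient rule, f'(x) = 29(9 - x)/(x + 9)^3, which is positive for x < 9 and negative for x > 9. So f has a unique maximum at x = 9, and since 9 is a positive integer, the supremum over n ≥ 1 is attained at n = 9: d_9 = 29·9/(9 + 9)^2 = 29·9/324 = 29/36. Hence ||D|| = 29/36.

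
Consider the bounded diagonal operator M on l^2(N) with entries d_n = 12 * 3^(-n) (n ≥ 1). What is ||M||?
||M|| = 4 (attained at n = 1)

For M diagonal, ||M|| = sup_n |d_n|. The sequence d_n = 12 * 3^(-n) is positive and strictly decreasing (ratio 3^(-1) < 1), so the supremum is d_1 = 12/3 = 4. Hence ||M|| = 4.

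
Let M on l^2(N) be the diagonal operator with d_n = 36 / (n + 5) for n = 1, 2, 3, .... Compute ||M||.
||M|| = 6 (attained at n = 1)

For M diagonal, ||M|| = sup_n |d_n| = sup_n 36/(n + 5). This is positive and strictly decreasing in n, so the supremum is attained at n = 1: d_1 = 36/(1 + 5) = 6. Hence ||M|| = 6.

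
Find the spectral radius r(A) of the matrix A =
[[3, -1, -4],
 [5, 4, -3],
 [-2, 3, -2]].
r(A) ≈ 5.6236

The eigenvalues of A are the roots of its characteristic polynomial. With M = A (coefficients from the trace, the sum of principal 2x2 minors, and det A):
  p(λ) = det(λ I - M) = λ^3 - 5λ^2 + 4λ + 105.
No integer candidate from the rational root theorem (±divisors of 105) is a root, so the roots are irrational. The cubic discriminant is Δ = -282831 < 0, so there is one real root and a complex-conjugate pair. p(-4) = -55 and p(-3) = 21 have opposite signs, so a root lies in (-4, -3); Newton's method refines it to λ ≈ -3.3202. Dividing out (λ - (-3.3202)) leaves approximately λ^2 - 8.3202λ + 31.6247. For λ^2 - 8.3202λ + 31.6247 the discriminant is -57.273. It is negative, so the remaining roots are the complex-conjugate pair λ ≈ 4.1601 ± 3.7839i. Their product equals the constant term, so |λ|^2 ≈ 31.6247 and |λ| ≈ 5.6236.
Thus the eigenvalues (to 4 decimals) are -3.3202 (modulus 3.3202); 4.1601 ± 3.7839i (modulus 5.6236). The spectral radius is the largest modulus: r(A) ≈ 5.6236. (Cross-check: r(A) ≤ ||A||_2 ≈ 8.0491; equality holds whenever A is normal, though it can also hold for some non-normal A.)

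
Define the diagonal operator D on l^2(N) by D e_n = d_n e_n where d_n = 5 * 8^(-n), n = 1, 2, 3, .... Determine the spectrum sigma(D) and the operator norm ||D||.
sigma(D) = {5 * 8^(-n) : n ≥ 1} ∪ {0}; ||D|| = 5/8

A bounded diagonal operator on l^2 with diagonal entries d_n has spectrum equal to the closure of {d_n : n ≥ 1}: every d_n is an eigenvalue (with eigenvector e_n), so {d_n} ⊂ sigma(D); the spectrum is closed, so its closure is too; and for lambda not in the closure, (D - lambda I) has bounded inverse (the diagonal entries 1/(d_n - lambda) are bounded). For our sequence d_n = 5 * 8^(-n), n = 1, 2, 3, ...:
  - {d_n} = {5 * 8^(-n) : n ≥ 1}; the only limit point is 0
  - closure = {5 * 8^(-n) : n ≥ 1} ∪ {0}
For the norm: a diagonal operator has ||D|| = sup_n |d_n|. Here d_n = 5 * 8^(-n) is positive and decreasing, so sup_n |d_n| = d_1 = 5/8. So ||D|| = 5/8.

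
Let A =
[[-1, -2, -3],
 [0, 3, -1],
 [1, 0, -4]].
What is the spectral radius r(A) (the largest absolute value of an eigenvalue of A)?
r(A) ≈ 3.0631

The eigenvalues of A are the roots of its characteristic polynomial. With M = A (coefficients from the trace, the sum of principal 2x2 minors, and det A):
  p(λ) = det(λ I - M) = λ^3 + 2λ^2 - 8λ - 23.
No integer candidate from the rational root theorem (±divisors of 23) is a root, so the roots are irrational. The cubic discriminant is Δ = -4619 < 0, so there is one real root and a complex-conjugate pair. p(3) = -2 and p(4) = 41 have opposite signs, so a root lies in (3, 4); Newton's method refines it to λ ≈ 3.0631. Dividing out (λ - (3.0631)) leaves approximately λ^2 + 5.0631λ + 7.5087. For λ^2 + 5.0631λ + 7.5087 the discriminant is -4.4. It is negative, so the remaining roots are the complex-conjugate pair λ ≈ -2.5315 ± 1.0488i. Their product equals the constant term, so |λ|^2 ≈ 7.5087 and |λ| ≈ 2.7402.
Thus the eigenvalues (to 4 decimals) are 3.0631 (modulus 3.0631); -2.5315 ± 1.0488i (modulus 2.7402). The spectral radius is the largest modulus: r(A) ≈ 3.0631. (Cross-check: r(A) ≤ ||A||_2 ≈ 5.1644; equality holds whenever A is normal, though it can also hold for some non-normal A.)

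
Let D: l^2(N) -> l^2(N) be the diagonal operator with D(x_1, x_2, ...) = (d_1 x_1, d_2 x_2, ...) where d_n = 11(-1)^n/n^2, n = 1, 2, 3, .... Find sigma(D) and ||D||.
sigma(D) = {11(-1)^n/n^2 : n ≥ 1} ∪ {0}; ||D|| = 11

A bounded diagonal operator on l^2 with diagonal entries d_n has spectrum equal to the closure of {d_n : n ≥ 1}: every d_n is an eigenvalue (with eigenvector e_n), so {d_n} ⊂ sigma(D); the spectrum is closed, so its closure is too; and for lambda not in the closure, (D - lambda I) has bounded inverse (the diagonal entries 1/(d_n - lambda) are bounded). For our sequence d_n = 11(-1)^n/n^2, n = 1, 2, 3, ...:
  - {d_n} = {11(-1)^n/n^2 : n ≥ 1}; the only limit point is 0
  - closure = {11(-1)^n/n^2 : n ≥ 1} ∪ {0}
For the norm: a diagonal operator has ||D|| = sup_n |d_n|. Here |d_n| = 11/n^2 is decreasing, so sup_n |d_n| = |d_1| = 11. So ||D|| = 11.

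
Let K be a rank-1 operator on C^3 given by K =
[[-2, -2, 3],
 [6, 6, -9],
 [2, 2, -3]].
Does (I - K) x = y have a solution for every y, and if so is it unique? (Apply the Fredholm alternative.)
(I - K) is singular (det(I - K) = 0, i.e. 1 ∈ sigma(K)). (I - K) x = y is solvable iff y ⊥ ker((I - K)^*) = span{(-2, -2, 3)}, i.e. iff -2y_1 - 2y_2 + 3y_3 = 0. When solvable, the solutions are x = y + c·(1, -3, -1), c arbitrary (ker(I - K) = span{(1, -3, -1)}, dimension 1).

K has rank 1, so it is an outer product K = u v^T: every row of K is a multiple of one row vector. Reading off the entries, u = (1, -3, -1) and v = (-2, -2, 3) (row i of K equals u_i·v^T). A rank-one matrix u v^T satisfies K u = u (v·u) and kills the (2)-dimensional subspace v^⊥, so its characteristic polynomial is lambda^2 (lambda - v·u) with v·u = tr K = 1. Hence the eigenvalues of I - K are 1 (multiplicity 2) and 1 - (1) = 0, so det(I - K) = 0. (Direct check: I - K =
[[3, 2, -3],
 [-6, -5, 9],
 [-2, -2, 4]]
has determinant 0.) So 1 is an eigenvalue of K and (I - K) is not invertible. The finite-dimensional Fredholm alternative says: either (I - K) is invertible, or ker(I - K) ≠ {0} and then range(I - K) = ker((I - K)^*)^⊥, with dim ker(I - K) = dim ker((I - K)^*). We are in the second case, so we need both kernels. Kernel of I - K: (I - K) u = u - u (v·u) = u - u = 0, so ker(I - K) = span{u} = span{(1, -3, -1)} (it is exactly 1-dimensional because rank(I - K) = 2). Kernel of the adjoint: K is real, so (I - K)^* = I - K^T = I - v u^T, and (I - v u^T) v = v - v (u·v) = 0; hence ker((I - K)^*) = span{v} = span{(-2, -2, 3)}. Therefore (I - K) x = y is solvable iff <y, v> = 0, i.e. iff -2y_1 - 2y_2 + 3y_3 = 0. When this holds, K y = u (v·y) = 0, so (I - K) y = y and x = y is a particular solution; the full solution set is the line x = y + c·u = y + c·(1, -3, -1), c ∈ C.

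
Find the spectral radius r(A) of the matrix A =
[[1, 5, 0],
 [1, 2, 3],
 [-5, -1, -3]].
r(A) ≈ 4.7256

The eigenvalues of A are the roots of its characteristic polynomial. With M = A (coefficients from the trace, the sum of principal 2x2 minors, and det A):
  p(λ) = det(λ I - M) = λ^3 - 9λ + 63.
No integer candidate from the rational root theorem (±divisors of 63) is a root, so the roots are irrational. The cubic discriminant is Δ = -104247 < 0, so there is one real root and a complex-conjugate pair. p(-5) = -17 and p(-4) = 35 have opposite signs, so a root lies in (-5, -4); Newton's method refines it to λ ≈ -4.7256. Dividing out (λ - (-4.7256)) leaves approximately λ^2 - 4.7256λ + 13.3316. For λ^2 - 4.7256λ + 13.3316 the discriminant is -30.9947. It is negative, so the remaining roots are the complex-conjugate pair λ ≈ 2.3628 ± 2.7836i. Their product equals the constant term, so |λ|^2 ≈ 13.3316 and |λ| ≈ 3.6512.
Thus the eigenvalues (to 4 decimals) are -4.7256 (modulus 4.7256); 2.3628 ± 2.7836i (modulus 3.6512). The spectral radius is the largest modulus: r(A) ≈ 4.7256. (Cross-check: r(A) ≤ ||A||_2 ≈ 7.1771; equality holds whenever A is normal, though it can also hold for some non-normal A.)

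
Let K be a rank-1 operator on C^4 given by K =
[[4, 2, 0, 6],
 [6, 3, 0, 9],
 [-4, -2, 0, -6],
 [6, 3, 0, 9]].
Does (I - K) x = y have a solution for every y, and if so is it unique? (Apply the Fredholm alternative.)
(I - K) is invertible (det(I - K) = -15 ≠ 0), so for every y in C^4 the equation (I - K) x = y has a unique solution.

K has rank 1, so it is an outer product K = u v^T: every row of K is a multiple of one row vector. Reading off the entries, u = (2, 3, -2, 3) and v = (2, 1, 0, 3) (row i of K equals u_i·v^T). A rank-one matrix u v^T satisfies K u = u (v·u) and kills the (3)-dimensional subspace v^⊥, so its characteristic polynomial is lambda^3 (lambda - v·u) with v·u = tr K = 16. Hence the eigenvalues of I - K are 1 (multiplicity 3) and 1 - (16) = -15, so det(I - K) = -15. (Direct check: I - K =
[[-3, -2, 0, -6],
 [-6, -2, 0, -9],
 [4, 2, 1, 6],
 [-6, -3, 0, -8]]
has determinant -15.) The finite-dimensional Fredholm alternative says: either (I - K) is invertible, or ker(I - K) ≠ {0} and then range(I - K) = ker((I - K)^*)^⊥, with dim ker(I - K) = dim ker((I - K)^*). Since det(I - K) ≠ 0, 1 is not an eigenvalue of K and ker(I - K) = {0}, so we are in the first case: for every y there is a unique x = (I - K)^(-1) y. Explicitly, by the Sherman–Morrison formula, (I - u v^T)^(-1) = I + u v^T/(1 - v·u), i.e. (I - K)^(-1) = I + K/(-15).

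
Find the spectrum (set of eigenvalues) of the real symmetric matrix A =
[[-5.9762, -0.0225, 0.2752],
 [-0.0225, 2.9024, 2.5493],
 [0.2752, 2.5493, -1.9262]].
sigma(A) ≈ {-6, -3, 4}

A is real symmetric, so its spectrum consists of real eigenvalues. Expanding the characteristic polynomial of the displayed matrix gives
  det(λ I - A) = p(λ) = λ^3 + (5)λ^2 + (-18)λ + (-72).
Solving p(λ) = 0 yields eigenvalues ≈ -6, -3, 4. (A is shown rounded to 4 decimals, so these recover the underlying integer eigenvalues to within that precision.)
Verification: the trace of A = -5 equals the sum of eigenvalues -5, and det(A) ≈ 71.9991 matches the eigenvalue product 72.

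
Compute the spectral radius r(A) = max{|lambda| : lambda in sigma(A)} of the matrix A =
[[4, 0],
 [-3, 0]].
r(A) = 4

The eigenvalues of A are the roots of its characteristic polynomial. With M = A (coefficients from the trace and determinant):
  p(λ) = det(λ I - M) = λ^2 - 4λ.
For λ^2 - 4λ the discriminant is 16. It is a perfect square (4^2), so the roots are rational: λ = (4 ± 4)/2 = 4, 0.
Thus the eigenvalues (to 4 decimals) are 4 (modulus 4); 0 (modulus 0). The spectral radius is the largest modulus: r(A) = 4. (Cross-check: r(A) ≤ ||A||_2 ≈ 5; equality holds whenever A is normal, though it can also hold for some non-normal A.)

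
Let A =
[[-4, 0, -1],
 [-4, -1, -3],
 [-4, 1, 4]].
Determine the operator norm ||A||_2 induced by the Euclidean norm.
||A||_2 = sqrt(48) ≈ 6.9282 (= sqrt(largest eigenvalue of A^T A))

||A||_2 = sigma_max(A) = sqrt(lambda_max(A^T A)). Form the symmetric matrix M = A^T A =
[[48, 0, 0],
 [0, 2, 7],
 [0, 7, 26]].
Its characteristic polynomial (trace, sum of principal 2x2 minors, determinant of M give the coefficients) is
  p(λ) = det(λ I - M) = λ^3 - 76λ^2 + 1347λ - 144.
By the rational root theorem any rational root is an integer divisor of 144. Testing λ = 48: p(48) = 110592 - 175104 + 64656 - 144 = 0, so λ = 48 is a root. Dividing out (λ - 48) leaves p(λ) = (λ - 48)(λ^2 - 28λ + 3). For λ^2 - 28λ + 3 the discriminant is 772. It is nonnegative but not a perfect square, so the roots are real and irrational: λ = (28 ± sqrt(772))/2 ≈ 27.8924, 0.1076.
So the eigenvalues of A^T A are ≈ 0.1076, 27.8924, 48 (all ≥ 0, as they must be for A^T A). The largest is λ_max = 48, hence ||A||_2 = sqrt(λ_max) = sqrt(48) ≈ 6.9282.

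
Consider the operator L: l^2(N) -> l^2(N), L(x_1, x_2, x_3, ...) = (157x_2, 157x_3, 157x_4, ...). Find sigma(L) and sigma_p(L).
sigma(L) = closed disk {z in C : |z| ≤ 157}; sigma_p(L) = open disk {z in C : |z| < 157}

Note L = 157·V where V is the unit left shift (V x)_k = x_{k+1}; so sigma(L) = 157·sigma(V) and ||L|| = 157||V||. ||L x||^2 = 24649sum_{k≥2} |x_k|^2 ≤ 24649||x||^2, with equality on {x : x_1 = 0}, so ||L|| = 157. For any lambda with |lambda| < 157, set r = lambda/157 (|r| < 1); the vector x = (1, r, r^2, ...) is in l^2 and satisfies L x = 157(r, r^2, ...) = lambda x, so lambda is an eigenvalue. On the boundary |lambda| = 157 the geometric series diverges, so no l^2 eigenvector exists, but these lambda lie in the approximate point spectrum. Hence sigma(L) is the closed disk of radius 157 and sigma_p(L) is the open disk.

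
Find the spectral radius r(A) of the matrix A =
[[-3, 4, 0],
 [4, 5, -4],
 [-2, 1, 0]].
r(A) ≈ 6.5717

The eigenvalues of A are the roots of its characteristic polynomial. With M = A (coefficients from the trace, the sum of principal 2x2 minors, and det A):
  p(λ) = det(λ I - M) = λ^3 - 2λ^2 - 27λ - 20.
No integer candidate from the rational root theorem (±divisors of 20) is a root, so the roots are irrational. The cubic discriminant is Δ = 50768 > 0, so there are three distinct real roots. p(-4) = -8 and p(-3) = 16 have opposite signs, so a root lies in (-4, -3); Newton's method refines it to λ ≈ -3.7629. p(-1) = 4 and p(0) = -20 have opposite signs, so a root lies in (-1, 0); Newton's method refines it to λ ≈ -0.8088. p(6) = -38 and p(7) = 36 have opposite signs, so a root lies in (6, 7); Newton's method refines it to λ ≈ 6.5717. Check (Vieta): the three roots sum to 2, matching tr M = 2.
Thus the eigenvalues (to 4 decimals) are -3.7629 (modulus 3.7629); -0.8088 (modulus 0.8088); 6.5717 (modulus 6.5717). The spectral radius is the largest modulus: r(A) ≈ 6.5717. (Cross-check: r(A) ≤ ||A||_2 ≈ 7.6744; equality holds whenever A is normal, though it can also hold for some non-normal A.)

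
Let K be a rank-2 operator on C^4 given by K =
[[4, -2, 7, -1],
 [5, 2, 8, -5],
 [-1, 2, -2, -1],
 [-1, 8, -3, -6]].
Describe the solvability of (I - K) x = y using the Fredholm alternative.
(I - K) is invertible (det(I - K) = 12 ≠ 0), so for every y in C^4 the equation (I - K) x = y has a unique solution.

K has rank 2 and factors as K = U V^T = u1 v1^T + u2 v2^T with u1 = (1, 2, 0, 1), v1 = (2, 2, 3, -3), u2 = (2, 1, -1, -3), v2 = (1, -2, 2, 1) (multiplying out reproduces the displayed K). The nonzero eigenvalues of U V^T coincide with those of the 2 x 2 matrix G = V^T U = [[v1·u1, v1·u2], [v2·u1, v2·u2]] = [[3, 12], [-2, -5]], and by the Sylvester determinant identity det(I_4 - U V^T) = det(I_2 - V^T U) = det([[-2, -12], [2, 6]]) = (-2)(6) - (-12)(2) = 12. (Direct check: I - K =
[[-3, 2, -7, 1],
 [-5, -1, -8, 5],
 [1, -2, 3, 1],
 [1, -8, 3, 7]]
has determinant 12.) The finite-dimensional Fredholm alternative says: either (I - K) is invertible, or ker(I - K) ≠ {0} and then range(I - K) = ker((I - K)^*)^⊥, with dim ker(I - K) = dim ker((I - K)^*). Since det(I - K) ≠ 0, 1 is not an eigenvalue of K and ker(I - K) = {0}, so we are in the first case: for every y there is a unique x = (I - K)^(-1) y. (Explicitly, by the Woodbury identity, (I - U V^T)^(-1) = I + U (I_2 - G)^(-1) V^T.)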